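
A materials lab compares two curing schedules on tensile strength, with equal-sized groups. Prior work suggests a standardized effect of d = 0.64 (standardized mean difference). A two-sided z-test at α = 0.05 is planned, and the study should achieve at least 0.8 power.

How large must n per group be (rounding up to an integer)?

n = 39 per group

Set Φ(δ − 1.960) = 0.8; then δ − 1.960 = Φ⁻¹(0.8) = 0.842, giving δ = 2.802.
(For δ > 0 the lower-tail rejection region contributes negligibly to power, so the one-term inversion is standard.)
δ = d·√(n/2) ⇒ n = 2(δ/d)² = 2 × (2.802 / 0.64)² = 38.32.
Rounding up, n = 39 per group.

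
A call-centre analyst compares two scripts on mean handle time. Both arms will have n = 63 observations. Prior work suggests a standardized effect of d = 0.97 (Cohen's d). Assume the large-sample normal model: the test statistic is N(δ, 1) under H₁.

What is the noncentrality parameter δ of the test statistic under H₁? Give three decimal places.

The noncentrality parameter scales effect size by the design's sample-size factor: δ = d·√(n/2) = 0.97 × √(63/2) = 5.4441

δ ≈ 5.444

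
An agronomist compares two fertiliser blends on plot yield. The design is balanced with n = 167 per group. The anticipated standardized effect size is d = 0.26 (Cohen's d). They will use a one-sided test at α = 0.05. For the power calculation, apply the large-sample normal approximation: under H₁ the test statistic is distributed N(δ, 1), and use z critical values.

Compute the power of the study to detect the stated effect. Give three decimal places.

Noncentrality parameter: δ = d·√(n/2) = 0.26 × √(167/2) = 2.3758
One-sided α = 0.05 → critical value z_{0.05} = 1.645.
Power = P(Z > 1.645 − δ) = Φ(0.731) = 0.7676.

Power ≈ 0.768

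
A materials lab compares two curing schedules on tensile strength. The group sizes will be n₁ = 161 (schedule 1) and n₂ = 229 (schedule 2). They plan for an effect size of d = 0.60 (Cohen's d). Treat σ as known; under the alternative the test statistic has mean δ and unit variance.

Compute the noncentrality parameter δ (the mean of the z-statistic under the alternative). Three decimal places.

δ ≈ 5.834

The noncentrality parameter scales effect size by the design's sample-size factor: δ = d / √(1/n₁ + 1/n₂) = 0.60 / √(1/161 + 1/229) = 5.8338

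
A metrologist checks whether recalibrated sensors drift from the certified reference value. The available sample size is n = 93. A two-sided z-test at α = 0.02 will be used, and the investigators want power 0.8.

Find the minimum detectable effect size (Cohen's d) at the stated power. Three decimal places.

d ≈ 0.329

Need Φ(δ − 2.326) = 0.8, so δ = 2.326 + 0.842 = 3.168.
(The second rejection-region term Φ(−δ − z_{α/2}) is negligible and dropped.)
δ = d·√n ⇒ d = δ/√n = 3.168/√93 = 0.3285.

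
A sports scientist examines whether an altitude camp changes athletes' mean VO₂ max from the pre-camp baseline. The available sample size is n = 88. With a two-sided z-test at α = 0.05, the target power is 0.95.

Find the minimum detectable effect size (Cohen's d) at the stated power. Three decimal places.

d ≈ 0.384

Need Φ(δ − 1.960) = 0.95, so δ = 1.960 + 1.645 = 3.605.
(The second rejection-region term Φ(−δ − z_{α/2}) is negligible and dropped.)
δ = d·√n ⇒ d = δ/√n = 3.605/√88 = 0.3843.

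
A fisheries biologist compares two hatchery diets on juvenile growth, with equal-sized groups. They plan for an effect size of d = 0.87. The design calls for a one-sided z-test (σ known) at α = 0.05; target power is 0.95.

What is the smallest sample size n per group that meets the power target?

Set Φ(δ − 1.645) = 0.95; then δ − 1.645 = Φ⁻¹(0.95) = 1.645, giving δ = 3.290.
δ = d·√(n/2) ⇒ n = 2(δ/d)² = 2 × (3.290 / 0.87)² = 28.60.
Round up to the next whole unit.

n = 29 per group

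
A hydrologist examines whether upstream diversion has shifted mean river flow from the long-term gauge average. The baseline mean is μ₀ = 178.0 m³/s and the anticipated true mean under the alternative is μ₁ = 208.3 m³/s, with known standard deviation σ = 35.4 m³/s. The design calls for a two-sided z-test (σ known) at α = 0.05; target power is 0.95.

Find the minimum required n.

n = 18

Standardized effect: d = |μ₁ − μ₀| / σ = |208.3 − 178.0| / 35.4 = 0.8559
For power 0.95 need Φ(δ − z_{0.025}) = 0.95, so δ = z_{0.025} + z_{0.05} = 1.960 + 1.645 = 3.605.
(For δ > 0 the lower-tail rejection region contributes negligibly to power, so the one-term inversion is standard.)
δ = d·√n ⇒ n = (δ/d)² = (3.605 / 0.8559)² = 17.74.
Rounding up, n = 18.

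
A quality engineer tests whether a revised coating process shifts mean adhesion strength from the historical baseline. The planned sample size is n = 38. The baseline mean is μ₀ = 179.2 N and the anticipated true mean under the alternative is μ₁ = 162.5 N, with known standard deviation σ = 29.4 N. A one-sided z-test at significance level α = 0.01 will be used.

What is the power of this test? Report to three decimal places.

Standardized effect: d = |μ₁ − μ₀| / σ = |162.5 − 179.2| / 29.4 = 0.5680
Noncentrality parameter: δ = d·√n = 0.5680 × √38 = 3.5016
One-sided α = 0.01 → critical value z_{0.01} = 2.326.
Power = P(Z > 2.326 − δ) = Φ(1.175) = 0.8800.

Power ≈ 0.880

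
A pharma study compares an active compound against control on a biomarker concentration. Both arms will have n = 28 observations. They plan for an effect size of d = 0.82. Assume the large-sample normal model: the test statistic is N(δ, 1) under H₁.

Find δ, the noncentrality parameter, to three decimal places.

δ ≈ 3.068

δ = d·√(n/2) = 0.82 × √(28/2) = 3.0682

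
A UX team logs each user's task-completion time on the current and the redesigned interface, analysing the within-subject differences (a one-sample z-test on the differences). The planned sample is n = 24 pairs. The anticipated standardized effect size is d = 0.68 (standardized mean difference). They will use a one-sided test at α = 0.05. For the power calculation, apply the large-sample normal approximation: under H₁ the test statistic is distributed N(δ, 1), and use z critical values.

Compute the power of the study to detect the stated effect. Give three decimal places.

Noncentrality parameter: δ = d·√n = 0.68 × √24 = 3.3313
Critical value for a one-sided test at α = 0.05: z_α = 1.645.
Power = Φ(δ − 1.645) = Φ(1.686) = 0.9541.

Power ≈ 0.954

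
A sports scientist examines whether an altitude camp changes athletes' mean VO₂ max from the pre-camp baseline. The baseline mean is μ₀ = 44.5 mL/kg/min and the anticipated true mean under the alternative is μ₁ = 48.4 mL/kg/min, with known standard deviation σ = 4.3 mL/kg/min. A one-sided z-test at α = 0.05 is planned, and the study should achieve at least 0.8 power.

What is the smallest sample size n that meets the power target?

Standardized effect: d = |μ₁ − μ₀| / σ = |48.4 − 44.5| / 4.3 = 0.9070
For power 0.8 need Φ(δ − z_{0.05}) = 0.8, so δ = z_{0.05} + z_{0.20} = 1.645 + 0.842 = 2.486.
δ = d·√n ⇒ n = (δ/d)² = (2.486 / 0.9070)² = 7.52.
Rounding up, n = 8.

n = 8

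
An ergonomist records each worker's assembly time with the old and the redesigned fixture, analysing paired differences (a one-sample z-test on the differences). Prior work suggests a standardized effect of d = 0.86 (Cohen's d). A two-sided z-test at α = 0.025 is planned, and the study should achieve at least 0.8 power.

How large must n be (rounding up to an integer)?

Set Φ(δ − 2.241) = 0.8; then δ − 2.241 = Φ⁻¹(0.8) = 0.842, giving δ = 3.083.
(For δ > 0 the lower-tail rejection region contributes negligibly to power, so the one-term inversion is standard.)
δ = d·√n ⇒ n = (δ/d)² = (3.083 / 0.86)² = 12.85.
Rounding up, n = 13.

n = 13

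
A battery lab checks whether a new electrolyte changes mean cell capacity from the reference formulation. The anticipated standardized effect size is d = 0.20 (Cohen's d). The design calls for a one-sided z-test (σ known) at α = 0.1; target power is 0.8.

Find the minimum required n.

n = 113

Set Φ(δ − 1.282) = 0.8; then δ − 1.282 = Φ⁻¹(0.8) = 0.842, giving δ = 2.123.
δ = d·√n ⇒ n = (δ/d)² = (2.123 / 0.20)² = 112.70.
Rounding up, n = 113.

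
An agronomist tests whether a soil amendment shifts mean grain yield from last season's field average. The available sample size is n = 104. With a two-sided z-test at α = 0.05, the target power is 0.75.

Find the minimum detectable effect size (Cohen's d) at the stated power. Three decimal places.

Required noncentrality: δ = z_{0.025} + z_{0.25} = 1.960 + 0.674 = 2.634.
(Lower-tail contribution to power is negligible for δ > 0.)
δ = d·√n ⇒ d = δ/√n = 2.634/√104 = 0.2583.

d ≈ 0.258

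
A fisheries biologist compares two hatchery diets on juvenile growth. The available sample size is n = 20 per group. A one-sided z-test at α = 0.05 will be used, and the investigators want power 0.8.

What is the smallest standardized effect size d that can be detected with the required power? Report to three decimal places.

Required noncentrality: δ = z_{0.05} + z_{0.20} = 1.645 + 0.842 = 2.486.
δ = d·√(n/2) ⇒ d = δ/√(n/2) = 2.486/√(20/2) = 0.7863.

d ≈ 0.786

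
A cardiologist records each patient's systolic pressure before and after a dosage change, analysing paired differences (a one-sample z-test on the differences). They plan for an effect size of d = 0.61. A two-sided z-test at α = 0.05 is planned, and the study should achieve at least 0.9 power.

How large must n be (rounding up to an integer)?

Set Φ(δ − 1.960) = 0.9; then δ − 1.960 = Φ⁻¹(0.9) = 1.282, giving δ = 3.242.
(Ignoring the negligible lower-tail rejection probability gives the usual closed-form inversion.)
δ = d·√n ⇒ n = (δ/d)² = (3.242 / 0.61)² = 28.24.
Rounding up, n = 29.

n = 29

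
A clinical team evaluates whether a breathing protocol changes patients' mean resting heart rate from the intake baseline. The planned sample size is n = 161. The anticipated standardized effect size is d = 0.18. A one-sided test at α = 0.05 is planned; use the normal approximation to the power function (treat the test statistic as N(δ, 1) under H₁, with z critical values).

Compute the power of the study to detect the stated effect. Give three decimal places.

Noncentrality parameter: δ = d·√n = 0.18 × √161 = 2.2839
Critical value for a one-sided test at α = 0.05: z_α = 1.645.
Power = P(Z > 1.645 − δ) = Φ(0.639) = 0.7386.

Power ≈ 0.739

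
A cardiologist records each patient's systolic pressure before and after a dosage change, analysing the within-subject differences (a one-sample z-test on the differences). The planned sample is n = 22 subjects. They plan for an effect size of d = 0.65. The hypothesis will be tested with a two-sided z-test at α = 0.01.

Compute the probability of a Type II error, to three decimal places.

Noncentrality parameter: δ = d·√n = 0.65 × √22 = 3.0488
Critical value for a two-sided test at α = 0.01: z_{α/2} = 2.576.
Power = Φ(δ − 2.576) + Φ(−δ − 2.576) = Φ(0.473) + Φ(-5.625) = 0.6819 + 0.0000 = 0.6819.
Type II error: β = 1 − power = 1 − 0.6819 = 0.3181.

β ≈ 0.318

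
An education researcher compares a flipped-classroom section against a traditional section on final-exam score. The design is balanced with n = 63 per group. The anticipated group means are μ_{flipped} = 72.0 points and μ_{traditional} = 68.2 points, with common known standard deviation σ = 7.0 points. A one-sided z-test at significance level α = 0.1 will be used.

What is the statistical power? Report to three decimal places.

Standardized effect: d = |μ_{flipped} − μ_{traditional}| / σ = |72.0 − 68.2| / 7.0 = 0.5429
Noncentrality parameter: δ = d·√(n/2) = 0.5429 × √(63/2) = 3.0468
One-sided α = 0.1 → critical value z_{0.1} = 1.282.
Power = Φ(δ − 1.282) = Φ(1.765) = 0.9612.

Power ≈ 0.961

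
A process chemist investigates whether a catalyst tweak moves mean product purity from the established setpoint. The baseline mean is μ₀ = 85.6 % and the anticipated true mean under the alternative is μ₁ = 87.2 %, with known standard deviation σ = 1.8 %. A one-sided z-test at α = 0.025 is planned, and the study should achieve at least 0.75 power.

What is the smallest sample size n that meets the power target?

n = 9

Standardized effect: d = |μ₁ − μ₀| / σ = |87.2 − 85.6| / 1.8 = 0.8889
Set Φ(δ − 1.960) = 0.75; then δ − 1.960 = Φ⁻¹(0.75) = 0.674, giving δ = 2.634.
δ = d·√n ⇒ n = (δ/d)² = (2.634 / 0.8889)² = 8.78.
Round up to the next whole unit.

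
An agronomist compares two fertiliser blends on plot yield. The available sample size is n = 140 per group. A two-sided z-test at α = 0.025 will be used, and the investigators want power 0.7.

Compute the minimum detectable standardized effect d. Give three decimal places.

d ≈ 0.331

Required noncentrality: δ = z_{0.0125} + z_{0.30} = 2.241 + 0.524 = 2.766.
(The second rejection-region term Φ(−δ − z_{α/2}) is negligible and dropped.)
δ = d·√(n/2) ⇒ d = δ/√(n/2) = 2.766/√(140/2) = 0.3306.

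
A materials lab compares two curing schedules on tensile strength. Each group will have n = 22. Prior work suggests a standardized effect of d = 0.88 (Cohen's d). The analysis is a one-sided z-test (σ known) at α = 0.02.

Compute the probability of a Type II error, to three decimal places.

β ≈ 0.194

Noncentrality parameter: δ = d·√(n/2) = 0.88 × √(22/2) = 2.9186
Critical value for a one-sided test at α = 0.02: z_α = 2.054.
Power = Φ(δ − 2.054) = Φ(0.865) = 0.8064.
Type II error: β = 1 − power = 1 − 0.8064 = 0.1936.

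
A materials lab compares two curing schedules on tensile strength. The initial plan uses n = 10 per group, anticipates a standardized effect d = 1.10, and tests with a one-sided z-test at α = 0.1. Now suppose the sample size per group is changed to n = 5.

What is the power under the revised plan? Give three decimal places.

Power ≈ 0.676

With n = 5 per group: δ = d·√(n/2) = 1.10 × √(5/2) = 1.7393. Critical value z_{0.1} = 1.282.
Revised power = Φ(δ − 1.282) = Φ(0.458) = 0.6764.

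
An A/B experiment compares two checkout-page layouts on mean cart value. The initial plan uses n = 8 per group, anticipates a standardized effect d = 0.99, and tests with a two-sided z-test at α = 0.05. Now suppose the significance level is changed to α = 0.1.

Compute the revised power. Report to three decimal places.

Power ≈ 0.631

δ = d·√(n/2) = 0.99 × √(8/2) = 1.9800 (unchanged). New critical value: z_{0.05} = 1.645.
Revised power = Φ(δ − 1.645) + Φ(−δ − 1.645) = Φ(0.335) + Φ(-3.625) = 0.6312 + 0.0001 = 0.6314.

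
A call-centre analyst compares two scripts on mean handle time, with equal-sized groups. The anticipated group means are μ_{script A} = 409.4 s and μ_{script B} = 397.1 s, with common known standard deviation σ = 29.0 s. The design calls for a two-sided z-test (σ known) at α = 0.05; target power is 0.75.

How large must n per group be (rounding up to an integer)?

n = 78 per group

Standardized effect: d = |μ_{script A} − μ_{script B}| / σ = |409.4 − 397.1| / 29.0 = 0.4241
For power 0.75 need Φ(δ − z_{0.025}) = 0.75, so δ = z_{0.025} + z_{0.25} = 1.960 + 0.674 = 2.634.
(For δ > 0 the lower-tail rejection region contributes negligibly to power, so the one-term inversion is standard.)
δ = d·√(n/2) ⇒ n = 2(δ/d)² = 2 × (2.634 / 0.4241)² = 77.16.
Round up to the next whole unit.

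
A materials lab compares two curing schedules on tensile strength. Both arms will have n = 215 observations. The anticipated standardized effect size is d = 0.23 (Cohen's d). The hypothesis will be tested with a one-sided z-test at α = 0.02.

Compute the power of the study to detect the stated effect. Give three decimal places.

Power ≈ 0.630

Noncentrality parameter: δ = d·√(n/2) = 0.23 × √(215/2) = 2.3847
One-sided α = 0.02 → critical value z_{0.02} = 2.054.
Power = Φ(δ − 2.054) = Φ(0.331) = 0.6297.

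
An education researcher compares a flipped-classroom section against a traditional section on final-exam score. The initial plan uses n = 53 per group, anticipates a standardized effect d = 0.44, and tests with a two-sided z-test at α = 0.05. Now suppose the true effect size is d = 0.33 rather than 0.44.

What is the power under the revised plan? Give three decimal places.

With d = 0.33: δ = d·√(n/2) = 0.33 × √(53/2) = 1.6988. Critical value z_{0.025} = 1.960.
Revised power = Φ(δ − 1.960) + Φ(−δ − 1.960) = Φ(-0.261) + Φ(-3.659) = 0.3970 + 0.0001 = 0.3971.

Power ≈ 0.397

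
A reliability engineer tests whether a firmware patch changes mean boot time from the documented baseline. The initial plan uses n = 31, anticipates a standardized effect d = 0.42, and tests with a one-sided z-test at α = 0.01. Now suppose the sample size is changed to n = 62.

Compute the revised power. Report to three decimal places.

With n = 62: δ = d·√n = 0.42 × √62 = 3.3071. Critical value z_{0.01} = 2.326.
Revised power = Φ(δ − 2.326) = Φ(0.981) = 0.8366.

Power ≈ 0.837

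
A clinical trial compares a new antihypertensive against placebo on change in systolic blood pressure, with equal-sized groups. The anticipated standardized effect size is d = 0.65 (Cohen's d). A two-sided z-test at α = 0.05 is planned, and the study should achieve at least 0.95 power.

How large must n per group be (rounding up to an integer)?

For power 0.95 need Φ(δ − z_{0.025}) = 0.95, so δ = z_{0.025} + z_{0.05} = 1.960 + 1.645 = 3.605.
(Ignoring the negligible lower-tail rejection probability gives the usual closed-form inversion.)
δ = d·√(n/2) ⇒ n = 2(δ/d)² = 2 × (3.605 / 0.65)² = 61.51.
Round up to the next whole unit.

n = 62 per group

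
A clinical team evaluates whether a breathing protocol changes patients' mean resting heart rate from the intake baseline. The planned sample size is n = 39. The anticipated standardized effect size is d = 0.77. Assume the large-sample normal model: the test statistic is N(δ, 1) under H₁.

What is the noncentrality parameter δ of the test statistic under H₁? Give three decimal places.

δ = d·√n = 0.77 × √39 = 4.8086

δ ≈ 4.809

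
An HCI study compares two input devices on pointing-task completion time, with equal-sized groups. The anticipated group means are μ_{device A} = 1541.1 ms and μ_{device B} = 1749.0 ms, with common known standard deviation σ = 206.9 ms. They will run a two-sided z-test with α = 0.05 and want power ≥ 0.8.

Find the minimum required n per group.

n = 16 per group

Standardized effect: d = |μ_{device A} − μ_{device B}| / σ = |1541.1 − 1749.0| / 206.9 = 1.0048
For power 0.8 need Φ(δ − z_{0.025}) = 0.8, so δ = z_{0.025} + z_{0.20} = 1.960 + 0.842 = 2.802.
(Ignoring the negligible lower-tail rejection probability gives the usual closed-form inversion.)
δ = d·√(n/2) ⇒ n = 2(δ/d)² = 2 × (2.802 / 1.0048)² = 15.55.
Round up to the next whole unit.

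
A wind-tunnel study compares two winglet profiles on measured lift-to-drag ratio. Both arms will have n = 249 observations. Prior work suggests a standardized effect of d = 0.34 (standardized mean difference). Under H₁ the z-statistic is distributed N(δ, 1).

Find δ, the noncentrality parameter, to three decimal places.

The noncentrality parameter scales effect size by the design's sample-size factor: δ = d·√(n/2) = 0.34 × √(249/2) = 3.7937

δ ≈ 3.794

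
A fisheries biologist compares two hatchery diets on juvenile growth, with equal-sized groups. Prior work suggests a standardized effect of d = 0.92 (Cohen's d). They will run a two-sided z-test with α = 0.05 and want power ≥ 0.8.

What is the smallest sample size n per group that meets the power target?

Set Φ(δ − 1.960) = 0.8; then δ − 1.960 = Φ⁻¹(0.8) = 0.842, giving δ = 2.802.
(For δ > 0 the lower-tail rejection region contributes negligibly to power, so the one-term inversion is standard.)
δ = d·√(n/2) ⇒ n = 2(δ/d)² = 2 × (2.802 / 0.92)² = 18.55.
Round up to the next whole unit.

n = 19 per group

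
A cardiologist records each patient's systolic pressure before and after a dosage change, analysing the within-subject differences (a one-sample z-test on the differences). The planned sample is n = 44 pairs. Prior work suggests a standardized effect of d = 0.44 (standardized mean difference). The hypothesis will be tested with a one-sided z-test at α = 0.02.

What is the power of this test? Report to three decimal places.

Power ≈ 0.806

Noncentrality parameter: δ = d·√n = 0.44 × √44 = 2.9186
Critical value for a one-sided test at α = 0.02: z_α = 2.054.
Power = Φ(δ − 2.054) = Φ(0.865) = 0.8064.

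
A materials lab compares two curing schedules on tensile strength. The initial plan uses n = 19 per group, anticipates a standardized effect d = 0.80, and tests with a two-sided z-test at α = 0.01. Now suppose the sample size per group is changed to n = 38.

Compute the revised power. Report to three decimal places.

Power ≈ 0.819

With n = 38 per group: δ = d·√(n/2) = 0.80 × √(38/2) = 3.4871. Critical value z_{0.005} = 2.576.
Revised power = Φ(δ − 2.576) + Φ(−δ − 2.576) = Φ(0.911) + Φ(-6.063) = 0.8189 + 0.0000 = 0.8189.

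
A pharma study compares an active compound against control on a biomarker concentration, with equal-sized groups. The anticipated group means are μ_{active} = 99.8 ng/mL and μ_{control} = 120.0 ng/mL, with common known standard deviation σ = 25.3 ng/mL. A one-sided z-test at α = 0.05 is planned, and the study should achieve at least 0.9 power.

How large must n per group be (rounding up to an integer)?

n = 27 per group

Standardized effect: d = |μ_{active} − μ_{control}| / σ = |99.8 − 120.0| / 25.3 = 0.7984
For power 0.9 need Φ(δ − z_{0.05}) = 0.9, so δ = z_{0.05} + z_{0.10} = 1.645 + 1.282 = 2.926.
δ = d·√(n/2) ⇒ n = 2(δ/d)² = 2 × (2.926 / 0.7984)² = 26.87.
Rounding up, n = 27 per group.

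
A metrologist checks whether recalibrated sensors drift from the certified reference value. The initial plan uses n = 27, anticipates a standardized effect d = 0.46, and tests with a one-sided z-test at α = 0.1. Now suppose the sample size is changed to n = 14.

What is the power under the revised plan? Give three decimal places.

With n = 14: δ = d·√n = 0.46 × √14 = 1.7212. Critical value z_{0.1} = 1.282.
Revised power = P(Z > 1.282 − δ) = Φ(0.440) = 0.6699.

Power ≈ 0.670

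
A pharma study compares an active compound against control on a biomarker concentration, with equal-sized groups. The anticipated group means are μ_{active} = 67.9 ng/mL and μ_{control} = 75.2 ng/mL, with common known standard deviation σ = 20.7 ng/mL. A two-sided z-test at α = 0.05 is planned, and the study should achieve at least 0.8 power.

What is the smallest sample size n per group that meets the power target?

n = 127 per group

Standardized effect: d = |μ_{active} − μ_{control}| / σ = |67.9 − 75.2| / 20.7 = 0.3527
Set Φ(δ − 1.960) = 0.8; then δ − 1.960 = Φ⁻¹(0.8) = 0.842, giving δ = 2.802.
(Ignoring the negligible lower-tail rejection probability gives the usual closed-form inversion.)
δ = d·√(n/2) ⇒ n = 2(δ/d)² = 2 × (2.802 / 0.3527)² = 126.22.
Rounding up, n = 127 per group.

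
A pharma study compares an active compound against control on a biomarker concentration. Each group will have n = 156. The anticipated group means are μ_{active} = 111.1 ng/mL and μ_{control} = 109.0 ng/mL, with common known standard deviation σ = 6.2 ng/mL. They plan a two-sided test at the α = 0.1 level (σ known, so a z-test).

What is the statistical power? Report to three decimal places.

Standardized effect: d = |μ_{active} − μ_{control}| / σ = |111.1 − 109.0| / 6.2 = 0.3387
Noncentrality parameter: δ = d·√(n/2) = 0.3387 × √(156/2) = 2.9914
Critical value for a two-sided test at α = 0.1: z_{α/2} = 1.645.
Power = Φ(δ − 1.645) + Φ(−δ − 1.645) = Φ(1.347) + Φ(-4.636) = 0.9109 + 0.0000 = 0.9109.

Power ≈ 0.911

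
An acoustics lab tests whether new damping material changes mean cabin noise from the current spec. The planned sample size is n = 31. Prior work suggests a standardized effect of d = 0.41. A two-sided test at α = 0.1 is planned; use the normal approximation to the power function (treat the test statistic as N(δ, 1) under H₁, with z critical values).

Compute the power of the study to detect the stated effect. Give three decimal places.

Power ≈ 0.738

Noncentrality parameter: λ = d·√n = 0.41 × √31 = 2.2828
Critical value for a two-sided test at α = 0.1: z_{α/2} = 1.645.
Power = Φ(λ − 1.645) + Φ(−λ − 1.645) = Φ(0.638) + Φ(-3.928) = 0.7382 + 0.0000 = 0.7383.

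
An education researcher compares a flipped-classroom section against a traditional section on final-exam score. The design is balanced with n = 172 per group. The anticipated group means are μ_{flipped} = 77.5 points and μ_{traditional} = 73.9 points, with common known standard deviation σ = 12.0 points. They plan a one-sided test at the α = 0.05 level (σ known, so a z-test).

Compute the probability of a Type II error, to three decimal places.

β ≈ 0.128

Standardized effect: d = |μ_{flipped} − μ_{traditional}| / σ = |77.5 − 73.9| / 12.0 = 0.3000
Noncentrality parameter: λ = d·√(n/2) = 0.3000 × √(172/2) = 2.7821
Critical value for a one-sided test at α = 0.05: z_α = 1.645.
Power = Φ(λ − 1.645) = Φ(1.137) = 0.8723.
Type II error: β = 1 − power = 1 − 0.8723 = 0.1277.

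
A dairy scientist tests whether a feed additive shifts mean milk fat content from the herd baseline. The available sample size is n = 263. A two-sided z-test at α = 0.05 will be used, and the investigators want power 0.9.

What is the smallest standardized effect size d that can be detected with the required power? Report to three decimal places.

d ≈ 0.200

Required noncentrality: δ = z_{0.025} + z_{0.10} = 1.960 + 1.282 = 3.242.
(Lower-tail contribution to power is negligible for δ > 0.)
δ = d·√n ⇒ d = δ/√n = 3.242/√263 = 0.1999.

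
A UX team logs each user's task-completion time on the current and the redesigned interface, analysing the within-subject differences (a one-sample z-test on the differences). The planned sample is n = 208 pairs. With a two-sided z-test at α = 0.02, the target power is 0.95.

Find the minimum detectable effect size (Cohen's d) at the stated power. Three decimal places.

Need Φ(δ − 2.326) = 0.95, so δ = 2.326 + 1.645 = 3.971.
(Lower-tail contribution to power is negligible for δ > 0.)
δ = d·√n ⇒ d = δ/√n = 3.971/√208 = 0.2754.

d ≈ 0.275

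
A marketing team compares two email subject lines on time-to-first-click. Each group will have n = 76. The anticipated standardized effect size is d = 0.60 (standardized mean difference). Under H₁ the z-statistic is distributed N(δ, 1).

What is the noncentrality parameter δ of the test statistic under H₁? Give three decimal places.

δ ≈ 3.699

δ = d·√(n/2) = 0.60 × √(76/2) = 3.6986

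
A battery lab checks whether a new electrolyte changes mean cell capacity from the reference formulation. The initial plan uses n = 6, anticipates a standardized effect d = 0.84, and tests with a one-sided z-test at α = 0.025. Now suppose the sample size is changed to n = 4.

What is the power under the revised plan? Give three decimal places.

With n = 4: δ = d·√n = 0.84 × √4 = 1.6800. Critical value z_{0.025} = 1.960.
Revised power = P(Z > 1.960 − δ) = Φ(-0.280) = 0.3898.

Power ≈ 0.390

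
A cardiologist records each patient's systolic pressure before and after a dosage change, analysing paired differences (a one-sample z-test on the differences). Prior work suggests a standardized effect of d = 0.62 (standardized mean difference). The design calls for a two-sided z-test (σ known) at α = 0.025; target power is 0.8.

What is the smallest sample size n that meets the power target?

For power 0.8 need Φ(δ − z_{0.0125}) = 0.8, so δ = z_{0.0125} + z_{0.20} = 2.241 + 0.842 = 3.083.
(For δ > 0 the lower-tail rejection region contributes negligibly to power, so the one-term inversion is standard.)
δ = d·√n ⇒ n = (δ/d)² = (3.083 / 0.62)² = 24.73.
Round up to the next whole unit.

n = 25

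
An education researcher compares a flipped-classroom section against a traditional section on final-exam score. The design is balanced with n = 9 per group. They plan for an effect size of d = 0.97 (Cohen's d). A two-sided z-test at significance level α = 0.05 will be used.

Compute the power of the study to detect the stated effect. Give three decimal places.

Power ≈ 0.539

Noncentrality parameter: δ = d·√(n/2) = 0.97 × √(9/2) = 2.0577
Critical value for a two-sided test at α = 0.05: z_{α/2} = 1.960.
Power = Φ(δ − 1.960) + Φ(−δ − 1.960) = Φ(0.098) + Φ(-4.018) = 0.5389 + 0.0000 = 0.5390.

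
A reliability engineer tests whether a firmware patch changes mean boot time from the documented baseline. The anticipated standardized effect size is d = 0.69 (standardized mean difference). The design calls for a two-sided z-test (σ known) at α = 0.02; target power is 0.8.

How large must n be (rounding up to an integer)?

n = 22

Set Φ(δ − 2.326) = 0.8; then δ − 2.326 = Φ⁻¹(0.8) = 0.842, giving δ = 3.168.
(For δ > 0 the lower-tail rejection region contributes negligibly to power, so the one-term inversion is standard.)
δ = d·√n ⇒ n = (δ/d)² = (3.168 / 0.69)² = 21.08.
Rounding up, n = 22.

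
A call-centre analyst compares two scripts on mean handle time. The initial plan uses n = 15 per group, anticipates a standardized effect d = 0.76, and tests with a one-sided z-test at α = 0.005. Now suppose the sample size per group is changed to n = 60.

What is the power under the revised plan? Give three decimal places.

With n = 60 per group: δ = d·√(n/2) = 0.76 × √(60/2) = 4.1627. Critical value z_{0.005} = 2.576.
Revised power = Φ(δ − 2.576) = Φ(1.587) = 0.9437.

Power ≈ 0.944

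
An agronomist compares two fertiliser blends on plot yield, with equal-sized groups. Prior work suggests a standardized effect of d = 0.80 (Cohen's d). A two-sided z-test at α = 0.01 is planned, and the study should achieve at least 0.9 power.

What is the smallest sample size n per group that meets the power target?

For power 0.9 need Φ(δ − z_{0.005}) = 0.9, so δ = z_{0.005} + z_{0.10} = 2.576 + 1.282 = 3.857.
(For δ > 0 the lower-tail rejection region contributes negligibly to power, so the one-term inversion is standard.)
δ = d·√(n/2) ⇒ n = 2(δ/d)² = 2 × (3.857 / 0.80)² = 46.50.
Rounding up, n = 47 per group.

n = 47 per group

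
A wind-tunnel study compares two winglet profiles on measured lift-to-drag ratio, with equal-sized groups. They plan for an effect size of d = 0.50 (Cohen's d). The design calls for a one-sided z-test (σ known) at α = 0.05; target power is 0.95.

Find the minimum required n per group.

For power 0.95 need Φ(δ − z_{0.05}) = 0.95, so δ = z_{0.05} + z_{0.05} = 1.645 + 1.645 = 3.290.
δ = d·√(n/2) ⇒ n = 2(δ/d)² = 2 × (3.290 / 0.50)² = 86.58.
Rounding up, n = 87 per group.

n = 87 per group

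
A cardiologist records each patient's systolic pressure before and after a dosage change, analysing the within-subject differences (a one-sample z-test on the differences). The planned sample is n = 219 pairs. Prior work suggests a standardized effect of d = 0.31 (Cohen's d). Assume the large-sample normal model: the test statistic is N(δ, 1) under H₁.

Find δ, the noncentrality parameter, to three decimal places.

δ ≈ 4.588

δ = d·√n = 0.31 × √219 = 4.5876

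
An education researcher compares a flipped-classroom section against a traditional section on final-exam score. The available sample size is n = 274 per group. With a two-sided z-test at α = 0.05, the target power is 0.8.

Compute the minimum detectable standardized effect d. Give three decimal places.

Required noncentrality: δ = z_{0.025} + z_{0.20} = 1.960 + 0.842 = 2.802.
(The second rejection-region term Φ(−δ − z_{α/2}) is negligible and dropped.)
δ = d·√(n/2) ⇒ d = δ/√(n/2) = 2.802/√(274/2) = 0.2394.

d ≈ 0.239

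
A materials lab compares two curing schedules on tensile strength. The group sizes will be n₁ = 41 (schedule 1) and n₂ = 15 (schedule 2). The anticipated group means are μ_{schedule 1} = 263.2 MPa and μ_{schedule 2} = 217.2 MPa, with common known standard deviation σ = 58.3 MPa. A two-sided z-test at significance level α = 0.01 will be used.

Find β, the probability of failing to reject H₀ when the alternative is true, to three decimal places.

Standardized effect: d = |μ_{schedule 1} − μ_{schedule 2}| / σ = |263.2 − 217.2| / 58.3 = 0.7890
Noncentrality parameter: δ = d / √(1/n₁ + 1/n₂) = 0.7890 / √(1/41 + 1/15) = 2.6148
Two-sided α = 0.01 → critical value z_{0.005} = 2.576.
Power = Φ(δ − 2.576) + Φ(−δ − 2.576) = Φ(0.039) + Φ(-5.191) = 0.5155 + 0.0000 = 0.5155.
Type II error: β = 1 − power = 1 − 0.5155 = 0.4845.

β ≈ 0.484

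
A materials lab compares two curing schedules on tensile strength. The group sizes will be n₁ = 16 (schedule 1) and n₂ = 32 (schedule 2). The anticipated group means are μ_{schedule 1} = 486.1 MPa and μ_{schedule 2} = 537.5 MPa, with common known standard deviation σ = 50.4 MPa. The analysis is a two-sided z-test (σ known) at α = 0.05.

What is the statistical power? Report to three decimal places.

Standardized effect: d = |μ_{schedule 1} − μ_{schedule 2}| / σ = |486.1 − 537.5| / 50.4 = 1.0198
Noncentrality parameter: δ = d / √(1/n₁ + 1/n₂) = 1.0198 / √(1/16 + 1/32) = 3.3308
Two-sided α = 0.05 → critical value z_{0.025} = 1.960.
Power = Φ(δ − 1.960) + Φ(−δ − 1.960) = Φ(1.371) + Φ(-5.291) = 0.9148 + 0.0000 = 0.9148.

Power ≈ 0.915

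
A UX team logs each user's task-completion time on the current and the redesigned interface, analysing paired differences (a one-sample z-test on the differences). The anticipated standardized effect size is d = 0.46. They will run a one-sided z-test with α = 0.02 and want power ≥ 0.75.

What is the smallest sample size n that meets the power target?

n = 36

For power 0.75 need Φ(δ − z_{0.02}) = 0.75, so δ = z_{0.02} + z_{0.25} = 2.054 + 0.674 = 2.728.
δ = d·√n ⇒ n = (δ/d)² = (2.728 / 0.46)² = 35.18.
Rounding up, n = 36.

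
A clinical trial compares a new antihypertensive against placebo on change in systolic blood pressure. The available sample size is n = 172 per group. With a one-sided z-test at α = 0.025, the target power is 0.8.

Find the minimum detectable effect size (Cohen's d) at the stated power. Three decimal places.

Need Φ(δ − 1.960) = 0.8, so δ = 1.960 + 0.842 = 2.802.
δ = d·√(n/2) ⇒ d = δ/√(n/2) = 2.802/√(172/2) = 0.3021.

d ≈ 0.302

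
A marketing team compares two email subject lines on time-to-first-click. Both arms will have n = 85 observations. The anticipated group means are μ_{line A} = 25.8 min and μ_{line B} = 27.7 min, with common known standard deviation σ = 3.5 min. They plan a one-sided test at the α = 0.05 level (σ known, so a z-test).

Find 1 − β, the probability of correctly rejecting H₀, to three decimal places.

Standardized effect: d = |μ_{line A} − μ_{line B}| / σ = |25.8 − 27.7| / 3.5 = 0.5429
Noncentrality parameter: δ = d·√(n/2) = 0.5429 × √(85/2) = 3.5390
Critical value for a one-sided test at α = 0.05: z_α = 1.645.
Power = P(Z > 1.645 − δ) = Φ(1.894) = 0.9709.

Power ≈ 0.971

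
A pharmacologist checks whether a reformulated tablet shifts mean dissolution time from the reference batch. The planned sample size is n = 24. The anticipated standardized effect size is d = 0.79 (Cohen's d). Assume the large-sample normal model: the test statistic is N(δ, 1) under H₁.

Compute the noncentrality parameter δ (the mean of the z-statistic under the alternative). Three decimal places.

The noncentrality parameter scales effect size by the design's sample-size factor: δ = d·√n = 0.79 × √24 = 3.8702

δ ≈ 3.870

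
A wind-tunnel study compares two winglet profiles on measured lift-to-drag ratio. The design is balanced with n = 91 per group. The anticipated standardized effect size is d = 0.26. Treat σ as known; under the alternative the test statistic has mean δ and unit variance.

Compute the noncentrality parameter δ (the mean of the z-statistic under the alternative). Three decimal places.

δ = d·√(n/2) = 0.26 × √(91/2) = 1.7538

δ ≈ 1.754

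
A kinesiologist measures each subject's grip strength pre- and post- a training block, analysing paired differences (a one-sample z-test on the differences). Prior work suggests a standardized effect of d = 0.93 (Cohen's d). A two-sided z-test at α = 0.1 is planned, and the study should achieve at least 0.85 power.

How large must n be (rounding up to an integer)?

n = 9

For power 0.85 need Φ(δ − z_{0.05}) = 0.85, so δ = z_{0.05} + z_{0.15} = 1.645 + 1.036 = 2.681.
(The Φ(−δ − z_{α/2}) term is vanishingly small for δ > 0 and is dropped in the standard sample-size formula.)
δ = d·√n ⇒ n = (δ/d)² = (2.681 / 0.93)² = 8.31.
Round up to the next whole unit.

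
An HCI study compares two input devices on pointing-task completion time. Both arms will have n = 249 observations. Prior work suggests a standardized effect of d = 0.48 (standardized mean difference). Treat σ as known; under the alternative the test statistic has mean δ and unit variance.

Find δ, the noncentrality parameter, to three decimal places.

δ ≈ 5.356

δ = d·√(n/2) = 0.48 × √(249/2) = 5.3558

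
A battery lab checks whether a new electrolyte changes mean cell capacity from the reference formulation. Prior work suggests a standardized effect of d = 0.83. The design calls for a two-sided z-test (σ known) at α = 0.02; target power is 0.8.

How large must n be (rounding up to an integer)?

n = 15

For power 0.8 need Φ(δ − z_{0.01}) = 0.8, so δ = z_{0.01} + z_{0.20} = 2.326 + 0.842 = 3.168.
(For δ > 0 the lower-tail rejection region contributes negligibly to power, so the one-term inversion is standard.)
δ = d·√n ⇒ n = (δ/d)² = (3.168 / 0.83)² = 14.57.
Round up to the next whole unit.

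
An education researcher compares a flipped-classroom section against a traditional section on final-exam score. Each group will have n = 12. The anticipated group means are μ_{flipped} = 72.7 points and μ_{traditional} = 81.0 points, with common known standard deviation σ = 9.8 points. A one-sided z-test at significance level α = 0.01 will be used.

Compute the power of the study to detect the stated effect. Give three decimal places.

Standardized effect: d = |μ_{flipped} − μ_{traditional}| / σ = |72.7 − 81.0| / 9.8 = 0.8469
Noncentrality parameter: δ = d·√(n/2) = 0.8469 × √(12/2) = 2.0746
Critical value for a one-sided test at α = 0.01: z_α = 2.326.
Power = P(Z > 2.326 − δ) = Φ(-0.252) = 0.4006.

Power ≈ 0.401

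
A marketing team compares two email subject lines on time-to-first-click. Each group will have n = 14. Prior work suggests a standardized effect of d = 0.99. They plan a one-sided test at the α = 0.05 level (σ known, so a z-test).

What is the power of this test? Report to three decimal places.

Noncentrality parameter: δ = d·√(n/2) = 0.99 × √(14/2) = 2.6193
Critical value for a one-sided test at α = 0.05: z_α = 1.645.
Power = Φ(δ − 1.645) = Φ(0.974) = 0.8351.

Power ≈ 0.835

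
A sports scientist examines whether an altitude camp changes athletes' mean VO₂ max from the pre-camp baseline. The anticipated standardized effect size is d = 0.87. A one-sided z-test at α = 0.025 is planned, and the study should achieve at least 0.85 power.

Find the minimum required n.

n = 12

Set Φ(δ − 1.960) = 0.85; then δ − 1.960 = Φ⁻¹(0.85) = 1.036, giving δ = 2.996.
δ = d·√n ⇒ n = (δ/d)² = (2.996 / 0.87)² = 11.86.
Round up to the next whole unit.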